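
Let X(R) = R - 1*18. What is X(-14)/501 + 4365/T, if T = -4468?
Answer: -2329841/2238468 ≈ -1.0408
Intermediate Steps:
X(R) = -18 + R (X(R) = R - 18 = -18 + R)
X(-14)/501 + 4365/T = (-18 - 14)/501 + 4365/(-4468) = -32*1/501 + 4365*(-1/4468) = -32/501 - 4365/4468 = -2329841/2238468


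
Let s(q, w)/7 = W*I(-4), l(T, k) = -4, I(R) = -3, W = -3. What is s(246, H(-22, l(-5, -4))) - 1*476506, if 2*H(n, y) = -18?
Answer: -476443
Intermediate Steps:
H(n, y) = -9 (H(n, y) = (½)*(-18) = -9)
s(q, w) = 63 (s(q, w) = 7*(-3*(-3)) = 7*9 = 63)
s(246, H(-22, l(-5, -4))) - 1*476506 = 63 - 1*476506 = 63 - 476506 = -476443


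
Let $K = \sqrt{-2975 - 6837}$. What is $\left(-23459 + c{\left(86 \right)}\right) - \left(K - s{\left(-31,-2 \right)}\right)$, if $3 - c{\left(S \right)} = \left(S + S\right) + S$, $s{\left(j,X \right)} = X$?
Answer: $-23716 - 2 i \sqrt{2453} \approx -23716.0 - 99.056 i$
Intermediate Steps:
$K = 2 i \sqrt{2453}$ ($K = \sqrt{-2975 - 6837} = \sqrt{-9812} = 2 i \sqrt{2453} \approx 99.056 i$)
$c{\left(S \right)} = 3 - 3 S$ ($c{\left(S \right)} = 3 - \left(\left(S + S\right) + S\right) = 3 - \left(2 S + S\right) = 3 - 3 S$)
$\left(-23459 + c{\left(86 \right)}\right) - \left(K - s{\left(-31,-2 \right)}\right) = \left(-23459 + \left(3 - 258\right)\right) - \left(2 + 2 i \sqrt{2453}\right) = \left(-23459 - 255\right) - \left(2 + 2 i \sqrt{2453}\right) = -23714 - \left(2 + 2 i \sqrt{2453}\right) = -23716 - 2 i \sqrt{2453}$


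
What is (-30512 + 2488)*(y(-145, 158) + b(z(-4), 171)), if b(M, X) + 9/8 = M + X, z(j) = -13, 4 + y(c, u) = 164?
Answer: -8880105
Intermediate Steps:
y(c, u) = 160 (y(c, u) = -4 + 164 = 160)
b(M, X) = -9/8 + M + X (b(M, X) = -9/8 + (M + X) = -9/8 + M + X)
(-30512 + 2488)*(y(-145, 158) + b(z(-4), 171)) = (-30512 + 2488)*(160 + (-9/8 - 13 + 171)) = -28024*(160 + 1255/8) = -28024*2535/8 = -8880105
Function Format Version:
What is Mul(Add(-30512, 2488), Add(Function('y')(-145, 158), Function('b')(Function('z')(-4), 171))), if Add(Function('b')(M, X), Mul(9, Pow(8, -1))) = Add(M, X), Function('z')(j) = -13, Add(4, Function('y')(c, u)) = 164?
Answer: -8880105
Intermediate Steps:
Function('y')(c, u) = 160 (Function('y')(c, u) = Add(-4, 164) = 160)
Function('b')(M, X) = Add(Rational(-9, 8), M, X) (Function('b')(M, X) = Add(Rational(-9, 8), Add(M, X)) = Add(Rational(-9, 8), M, X))
Mul(Add(-30512, 2488), Add(Function('y')(-145, 158), Function('b')(Function('z')(-4), 171))) = Mul(Add(-30512, 2488), Add(160, Add(Rational(-9, 8), -13, 171))) = Mul(-28024, Add(160, Rational(1255, 8))) = Mul(-28024, Rational(2535, 8)) = -8880105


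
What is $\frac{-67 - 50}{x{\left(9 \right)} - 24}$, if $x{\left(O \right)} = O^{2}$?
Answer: $- \frac{39}{19} \approx -2.0526$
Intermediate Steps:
$\frac{-67 - 50}{x{\left(9 \right)} - 24} = \frac{-67 - 50}{9^{2} - 24} = \frac{1}{81 - 24} \left(-117\right) = \frac{1}{57} \left(-117\right) = - \frac{39}{19}$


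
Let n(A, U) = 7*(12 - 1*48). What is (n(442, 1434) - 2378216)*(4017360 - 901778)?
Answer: -7410312088376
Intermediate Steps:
n(A, U) = -252 (n(A, U) = 7*(12 - 48) = 7*(-36) = -252)
(n(442, 1434) - 2378216)*(4017360 - 901778) = (-252 - 2378216)*(4017360 - 901778) = -2378468*3115582 = -7410312088376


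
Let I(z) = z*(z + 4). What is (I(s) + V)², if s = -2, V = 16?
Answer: 144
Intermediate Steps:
I(z) = z*(4 + z)
(I(s) + V)² = (-2*(4 - 2) + 16)² = (-2*2 + 16)² = (-4 + 16)² = 12² = 144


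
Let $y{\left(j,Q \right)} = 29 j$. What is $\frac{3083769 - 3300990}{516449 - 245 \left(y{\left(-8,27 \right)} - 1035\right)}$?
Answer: $- \frac{217221}{826864} \approx -0.2627$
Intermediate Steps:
$\frac{3083769 - 3300990}{516449 - 245 \left(y{\left(-8,27 \right)} - 1035\right)} = \frac{3083769 - 3300990}{516449 - 245 \left(29 \left(-8\right) - 1035\right)} = - \frac{217221}{516449 - 245 \left(-232 - 1035\right)} = - \frac{217221}{516449 - -310415} = - \frac{217221}{516449 + 310415} = - \frac{217221}{826864}$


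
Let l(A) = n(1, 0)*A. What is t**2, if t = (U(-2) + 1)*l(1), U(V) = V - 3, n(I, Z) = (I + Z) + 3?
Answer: 256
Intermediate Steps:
n(I, Z) = 3 + I + Z
U(V) = -3 + V
l(A) = 4*A (l(A) = (3 + 1 + 0)*A = 4*A)
t = -16 (t = ((-3 - 2) + 1)*(4*1) = (-5 + 1)*4 = -4*4 = -16)
t**2 = (-16)**2 = 256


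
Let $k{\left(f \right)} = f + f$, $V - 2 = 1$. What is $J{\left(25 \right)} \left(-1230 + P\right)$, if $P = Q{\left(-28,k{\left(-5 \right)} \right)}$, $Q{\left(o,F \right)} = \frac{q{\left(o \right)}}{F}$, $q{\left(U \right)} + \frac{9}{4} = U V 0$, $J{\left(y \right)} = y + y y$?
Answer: $- \frac{3197415}{4} \approx -7.9935 \cdot 10^{5}$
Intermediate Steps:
$V = 3$ ($V = 2 + 1 = 3$)
$J{\left(y \right)} = y + y^{2}$
$q{\left(U \right)} = - \frac{9}{4}$ ($q{\left(U \right)} = - \frac{9}{4} + U 3 \cdot 0 = - \frac{9}{4} + 3 U 0 = - \frac{9}{4} + 0 = - \frac{9}{4}$)
$k{\left(f \right)} = 2 f$
$Q{\left(o,F \right)} = - \frac{9}{4 F}$
$P = \frac{9}{40}$ ($P = - \frac{9}{4 \cdot 2 \left(-5\right)} = - \frac{9}{4 \left(-10\right)} = \left(- \frac{9}{4}\right) \left(- \frac{1}{10}\right) = \frac{9}{40} \approx 0.225$)
$J{\left(25 \right)} \left(-1230 + P\right) = 25 \left(1 + 25\right) \left(-1230 + \frac{9}{40}\right) = 25 \cdot 26 \left(- \frac{49191}{40}\right) = 650 \left(- \frac{49191}{40}\right) = - \frac{3197415}{4}$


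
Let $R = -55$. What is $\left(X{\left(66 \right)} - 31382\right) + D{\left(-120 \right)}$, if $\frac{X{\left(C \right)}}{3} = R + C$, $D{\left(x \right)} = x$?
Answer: $-31469$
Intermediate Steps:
$X{\left(C \right)} = -165 + 3 C$ ($X{\left(C \right)} = 3 \left(-55 + C\right) = -165 + 3 C$)
$\left(X{\left(66 \right)} - 31382\right) + D{\left(-120 \right)} = \left(\left(-165 + 3 \cdot 66\right) - 31382\right) - 120 = \left(\left(-165 + 198\right) - 31382\right) - 120 = \left(33 - 31382\right) - 120 = -31349 - 120 = -31469$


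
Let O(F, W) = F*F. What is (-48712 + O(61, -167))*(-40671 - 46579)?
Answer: 3925464750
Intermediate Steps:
O(F, W) = F²
(-48712 + O(61, -167))*(-40671 - 46579) = (-48712 + 61²)*(-40671 - 46579) = (-48712 + 3721)*(-87250) = -44991*(-87250) = 3925464750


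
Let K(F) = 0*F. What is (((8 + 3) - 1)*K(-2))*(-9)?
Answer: 0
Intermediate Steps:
K(F) = 0
(((8 + 3) - 1)*K(-2))*(-9) = (((8 + 3) - 1)*0)*(-9) = ((11 - 1)*0)*(-9) = (10*0)*(-9) = 0*(-9) = 0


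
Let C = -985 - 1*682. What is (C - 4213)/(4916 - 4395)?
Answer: -5880/521 ≈ -11.286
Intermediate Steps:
C = -1667 (C = -985 - 682 = -1667)
(C - 4213)/(4916 - 4395) = (-1667 - 4213)/(4916 - 4395) = -5880/521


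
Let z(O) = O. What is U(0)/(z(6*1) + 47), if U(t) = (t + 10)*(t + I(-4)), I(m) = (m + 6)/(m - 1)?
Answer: -4/53 ≈ -0.075472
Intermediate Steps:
I(m) = (6 + m)/(-1 + m)
U(t) = (10 + t)*(-2/5 + t) (U(t) = (t + 10)*(t + (6 - 4)/(-1 - 4)) = (10 + t)*(t + 2/(-5)) = (10 + t)*(t - 1/5*2) = (10 + t)*(t - 2/5) = (10 + t)*(-2/5 + t))
U(0)/(z(6*1) + 47) = (-4 + 0**2 + (48/5)*0)/(6*1 + 47) = (-4 + 0 + 0)/(6 + 47) = -4/53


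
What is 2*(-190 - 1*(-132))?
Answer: -116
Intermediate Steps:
2*(-190 - 1*(-132)) = 2*(-190 + 132) = 2*(-58) = -116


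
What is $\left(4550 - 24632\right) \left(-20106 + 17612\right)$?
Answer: $50084508$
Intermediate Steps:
$\left(4550 - 24632\right) \left(-20106 + 17612\right) = \left(-20082\right) \left(-2494\right) = 50084508$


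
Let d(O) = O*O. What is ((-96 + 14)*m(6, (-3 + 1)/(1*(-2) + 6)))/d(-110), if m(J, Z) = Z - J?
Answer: 533/12100 ≈ 0.044050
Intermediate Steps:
d(O) = O²
((-96 + 14)*m(6, (-3 + 1)/(1*(-2) + 6)))/d(-110) = ((-96 + 14)*((-3 + 1)/(1*(-2) + 6) - 1*6))/((-110)²) = -82*(-2/(-2 + 6) - 6)/12100 = -82*(-2/4 - 6)*(1/12100) = -82*(-2*¼ - 6)*(1/12100) = -82*(-½ - 6)*(1/12100) = -82*(-13/2)*(1/12100) = 533*(1/12100) = 533/12100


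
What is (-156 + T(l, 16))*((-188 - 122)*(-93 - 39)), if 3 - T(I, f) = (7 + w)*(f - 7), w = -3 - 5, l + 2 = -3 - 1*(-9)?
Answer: -5892480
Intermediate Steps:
l = 4 (l = -2 + (-3 - 1*(-9)) = -2 + (-3 + 9) = -2 + 6 = 4)
w = -8
T(I, f) = -4 + f (T(I, f) = 3 - (7 - 8)*(f - 7) = 3 - (-1)*(-7 + f) = 3 - (7 - f) = 3 + (-7 + f) = -4 + f)
(-156 + T(l, 16))*((-188 - 122)*(-93 - 39)) = (-156 + (-4 + 16))*((-188 - 122)*(-93 - 39)) = (-156 + 12)*(-310*(-132)) = -144*40920 = -5892480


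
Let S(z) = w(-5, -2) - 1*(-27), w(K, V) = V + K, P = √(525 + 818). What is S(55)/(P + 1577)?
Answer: 15770/1242793 - 10*√1343/1242793 ≈ 0.012394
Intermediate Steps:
P = √1343 ≈ 36.647
w(K, V) = K + V
S(z) = 20 (S(z) = (-5 - 2) - 1*(-27) = -7 + 27 = 20)
S(55)/(P + 1577) = 20/(√1343 + 1577) = 20/(1577 + √1343)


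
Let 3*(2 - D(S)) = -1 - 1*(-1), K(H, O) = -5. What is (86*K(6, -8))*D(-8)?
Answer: -860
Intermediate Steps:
D(S) = 2 (D(S) = 2 - (-1 - 1*(-1))/3 = 2 - (-1 + 1)/3 = 2 - 1/3*0 = 2 + 0 = 2)
(86*K(6, -8))*D(-8) = (86*(-5))*2 = -430*2 = -860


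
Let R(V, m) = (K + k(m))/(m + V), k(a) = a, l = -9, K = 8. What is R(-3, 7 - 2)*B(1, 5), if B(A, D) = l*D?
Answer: -585/2 ≈ -292.50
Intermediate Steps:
B(A, D) = -9*D
R(V, m) = (8 + m)/(V + m) (R(V, m) = (8 + m)/(m + V) = (8 + m)/(V + m))
R(-3, 7 - 2)*B(1, 5) = ((8 + (7 - 2))/(-3 + (7 - 2)))*(-9*5) = ((8 + 5)/(-3 + 5))*(-45) = (13/2)*(-45) = -585/2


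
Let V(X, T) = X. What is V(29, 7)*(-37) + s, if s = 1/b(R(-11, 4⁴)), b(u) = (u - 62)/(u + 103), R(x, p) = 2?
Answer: -4299/4 ≈ -1074.8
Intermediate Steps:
b(u) = (-62 + u)/(103 + u)
s = -7/4 (s = 1/((-62 + 2)/(103 + 2)) = 1/(-60/105) = 1/((1/105)*(-60)) = 1/(-4/7) = -7/4 ≈ -1.7500)
V(29, 7)*(-37) + s = 29*(-37) - 7/4 = -1073 - 7/4 = -4299/4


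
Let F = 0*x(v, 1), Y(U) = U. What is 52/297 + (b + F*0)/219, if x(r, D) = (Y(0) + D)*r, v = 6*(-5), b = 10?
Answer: 4786/21681 ≈ 0.22075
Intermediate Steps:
v = -30
x(r, D) = D*r (x(r, D) = (0 + D)*r = D*r)
F = 0 (F = 0*(1*(-30)) = 0*(-30) = 0)
52/297 + (b + F*0)/219 = 52/297 + (10 + 0*0)/219 = 52*(1/297) + (10 + 0)*(1/219) = 52/297 + 10*(1/219) = 52/297 + 10/219 = 4786/21681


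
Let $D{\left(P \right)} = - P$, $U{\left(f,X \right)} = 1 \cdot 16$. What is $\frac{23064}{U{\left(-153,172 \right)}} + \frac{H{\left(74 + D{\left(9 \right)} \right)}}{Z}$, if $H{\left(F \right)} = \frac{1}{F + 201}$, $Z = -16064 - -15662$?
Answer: $\frac{154142477}{106932} \approx 1441.5$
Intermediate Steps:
$U{\left(f,X \right)} = 16$
$Z = -402$ ($Z = -16064 + 15662 = -402$)
$H{\left(F \right)} = \frac{1}{201 + F}$
$\frac{23064}{U{\left(-153,172 \right)}} + \frac{H{\left(74 + D{\left(9 \right)} \right)}}{Z} = \frac{23064}{16} + \frac{1}{\left(201 + \left(74 - 9\right)\right) \left(-402\right)} = 23064 \cdot \frac{1}{16} + \frac{1}{201 + \left(74 - 9\right)} \left(- \frac{1}{402}\right) = \frac{2883}{2} + \frac{1}{201 + 65} \left(- \frac{1}{402}\right) = \frac{2883}{2} + \frac{1}{266} \left(- \frac{1}{402}\right) = \frac{2883}{2} - \frac{1}{106932} = \frac{154142477}{106932}$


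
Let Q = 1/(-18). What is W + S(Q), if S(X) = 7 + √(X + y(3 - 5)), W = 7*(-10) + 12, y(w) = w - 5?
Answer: -51 + I*√254/6 ≈ -51.0 + 2.6562*I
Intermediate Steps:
y(w) = -5 + w
W = -58 (W = -70 + 12 = -58)
Q = -1/18 ≈ -0.055556
S(X) = 7 + √(-7 + X) (S(X) = 7 + √(X + (-5 + (3 - 5))) = 7 + √(X + (-5 - 2)) = 7 + √(X - 7) = 7 + √(-7 + X))
W + S(Q) = -58 + (7 + √(-7 - 1/18)) = -58 + (7 + √(-127/18)) = -58 + (7 + I*√254/6) = -51 + I*√254/6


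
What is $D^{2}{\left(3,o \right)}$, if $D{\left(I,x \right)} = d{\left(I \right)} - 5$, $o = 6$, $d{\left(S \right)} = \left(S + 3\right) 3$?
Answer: $169$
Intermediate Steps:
$d{\left(S \right)} = 9 + 3 S$ ($d{\left(S \right)} = \left(3 + S\right) 3 = 9 + 3 S$)
$D{\left(I,x \right)} = 4 + 3 I$ ($D{\left(I,x \right)} = \left(9 + 3 I\right) - 5 = 4 + 3 I$)
$D^{2}{\left(3,o \right)} = \left(4 + 3 \cdot 3\right)^{2} = \left(4 + 9\right)^{2} = 13^{2} = 169$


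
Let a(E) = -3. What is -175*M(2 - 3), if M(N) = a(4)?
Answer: 525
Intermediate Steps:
M(N) = -3
-175*M(2 - 3) = -175*(-3) = 525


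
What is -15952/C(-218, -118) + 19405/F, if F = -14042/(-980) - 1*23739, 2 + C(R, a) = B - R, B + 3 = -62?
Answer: -26697027954/250769777 ≈ -106.46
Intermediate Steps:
B = -65 (B = -3 - 62 = -65)
C(R, a) = -67 - R (C(R, a) = -2 + (-65 - R) = -67 - R)
F = -1660727/70 (F = -14042*(-1/980) - 23739 = 1003/70 - 23739 = -1660727/70 ≈ -23725.)
-15952/C(-218, -118) + 19405/F = -15952/(-67 - 1*(-218)) + 19405/(-1660727/70) = -15952/(-67 + 218) + 19405*(-70/1660727) = -15952/151 - 1358350/1660727 = -26697027954/250769777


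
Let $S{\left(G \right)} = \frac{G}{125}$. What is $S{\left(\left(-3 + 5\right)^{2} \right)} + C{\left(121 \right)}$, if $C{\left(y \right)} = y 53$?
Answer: $\frac{801629}{125} \approx 6413.0$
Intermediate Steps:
$C{\left(y \right)} = 53 y$
$S{\left(G \right)} = \frac{G}{125}$ ($S{\left(G \right)} = G \frac{1}{125} = \frac{G}{125}$)
$S{\left(\left(-3 + 5\right)^{2} \right)} + C{\left(121 \right)} = \frac{\left(-3 + 5\right)^{2}}{125} + 53 \cdot 121 = \frac{2^{2}}{125} + 6413 = \frac{1}{125} \cdot 4 + 6413 = \frac{4}{125} + 6413 = \frac{801629}{125}$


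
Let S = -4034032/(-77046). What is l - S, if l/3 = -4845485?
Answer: -559989872981/38523 ≈ -1.4537e+7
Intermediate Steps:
l = -14536455 (l = 3*(-4845485) = -14536455)
S = 2017016/38523 (S = -4034032*(-1/77046) = 2017016/38523 ≈ 52.359)
l - S = -14536455 - 1*2017016/38523 = -14536455 - 2017016/38523 = -559989872981/38523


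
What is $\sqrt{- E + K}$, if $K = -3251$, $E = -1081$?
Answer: $i \sqrt{2170} \approx 46.583 i$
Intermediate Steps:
$\sqrt{- E + K} = \sqrt{\left(-1\right) \left(-1081\right) - 3251} = \sqrt{1081 - 3251} = \sqrt{-2170} = i \sqrt{2170}$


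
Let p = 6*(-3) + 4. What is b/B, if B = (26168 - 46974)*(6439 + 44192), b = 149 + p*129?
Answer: 1657/1053428586 ≈ 1.5730e-6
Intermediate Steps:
p = -14 (p = -18 + 4 = -14)
b = -1657 (b = 149 - 14*129 = 149 - 1806 = -1657)
B = -1053428586 (B = -20806*50631 = -1053428586)
b/B = -1657/(-1053428586) = -1657*(-1/1053428586) = 1657/1053428586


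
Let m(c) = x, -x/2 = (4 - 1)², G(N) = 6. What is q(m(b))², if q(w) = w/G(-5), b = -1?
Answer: 9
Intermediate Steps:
x = -18 (x = -2*(4 - 1)² = -2*3² = -2*9 = -18)
m(c) = -18
q(w) = w/6
q(m(b))² = ((⅙)*(-18))² = (-3)² = 9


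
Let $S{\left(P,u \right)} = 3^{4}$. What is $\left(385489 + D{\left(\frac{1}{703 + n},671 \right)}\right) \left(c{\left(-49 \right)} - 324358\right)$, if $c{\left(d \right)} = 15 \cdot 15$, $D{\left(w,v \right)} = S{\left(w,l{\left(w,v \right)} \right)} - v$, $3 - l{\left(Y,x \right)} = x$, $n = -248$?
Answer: $-124758467567$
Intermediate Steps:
$l{\left(Y,x \right)} = 3 - x$
$S{\left(P,u \right)} = 81$
$D{\left(w,v \right)} = 81 - v$
$c{\left(d \right)} = 225$
$\left(385489 + D{\left(\frac{1}{703 + n},671 \right)}\right) \left(c{\left(-49 \right)} - 324358\right) = \left(385489 + \left(81 - 671\right)\right) \left(225 - 324358\right) = \left(385489 + \left(81 - 671\right)\right) \left(-324133\right) = \left(385489 - 590\right) \left(-324133\right) = 384899 \left(-324133\right) = -124758467567$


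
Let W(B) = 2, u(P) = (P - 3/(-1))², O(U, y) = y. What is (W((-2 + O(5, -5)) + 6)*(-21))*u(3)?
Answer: -1512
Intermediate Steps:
u(P) = (3 + P)² (u(P) = (P - 3*(-1))² = (P + 3)² = (3 + P)²)
(W((-2 + O(5, -5)) + 6)*(-21))*u(3) = (2*(-21))*(3 + 3)² = -42*6² = -42*36 = -1512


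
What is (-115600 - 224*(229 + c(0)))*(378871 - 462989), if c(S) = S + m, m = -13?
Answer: 13794006112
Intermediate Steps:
c(S) = -13 + S (c(S) = S - 13 = -13 + S)
(-115600 - 224*(229 + c(0)))*(378871 - 462989) = (-115600 - 224*(229 + (-13 + 0)))*(378871 - 462989) = (-115600 - 224*(229 - 13))*(-84118) = (-115600 - 224*216)*(-84118) = (-115600 - 48384)*(-84118) = -163984*(-84118) = 13794006112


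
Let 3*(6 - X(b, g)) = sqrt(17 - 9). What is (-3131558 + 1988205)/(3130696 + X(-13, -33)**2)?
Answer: -72485540024373/198480140534212 - 92611593*sqrt(2)/99240070267106 ≈ -0.36520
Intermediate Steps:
X(b, g) = 6 - 2*sqrt(2)/3 (X(b, g) = 6 - sqrt(17 - 9)/3 = 6 - 2*sqrt(2)/3)
(-3131558 + 1988205)/(3130696 + X(-13, -33)**2) = (-3131558 + 1988205)/(3130696 + (6 - 2*sqrt(2)/3)**2) = -1143353/(3130696 + (6 - 2*sqrt(2)/3)**2)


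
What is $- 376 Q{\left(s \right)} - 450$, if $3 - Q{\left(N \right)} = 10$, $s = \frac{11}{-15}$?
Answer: $2182$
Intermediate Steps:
$s = - \frac{11}{15}$ ($s = 11 \left(- \frac{1}{15}\right) = - \frac{11}{15} \approx -0.73333$)
$Q{\left(N \right)} = -7$ ($Q{\left(N \right)} = 3 - 10 = -7$)
$- 376 Q{\left(s \right)} - 450 = \left(-376\right) \left(-7\right) - 450 = 2632 - 450 = 2182$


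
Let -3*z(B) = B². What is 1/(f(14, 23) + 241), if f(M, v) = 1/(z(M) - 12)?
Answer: 232/55909 ≈ 0.0041496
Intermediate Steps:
z(B) = -B²/3
f(M, v) = 1/(-12 - M²/3) (f(M, v) = 1/(-M²/3 - 12) = 1/(-12 - M²/3))
1/(f(14, 23) + 241) = 1/(-3/(36 + 14²) + 241) = 1/(-3/(36 + 196) + 241) = 1/(-3/232 + 241) = 1/(55909/232) = 232/55909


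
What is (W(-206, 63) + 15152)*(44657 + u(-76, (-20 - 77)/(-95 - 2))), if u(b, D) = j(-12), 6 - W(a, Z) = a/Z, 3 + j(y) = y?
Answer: 42640252720/63 ≈ 6.7683e+8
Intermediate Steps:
j(y) = -3 + y
W(a, Z) = 6 - a/Z
u(b, D) = -15 (u(b, D) = -3 - 12 = -15)
(W(-206, 63) + 15152)*(44657 + u(-76, (-20 - 77)/(-95 - 2))) = ((6 - 1*(-206)/63) + 15152)*(44657 - 15) = ((6 - 1*(-206)*1/63) + 15152)*44642 = ((6 + 206/63) + 15152)*44642 = (584/63 + 15152)*44642 = (955160/63)*44642 = 42640252720/63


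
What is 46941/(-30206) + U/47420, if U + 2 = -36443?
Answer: -332679989/143236852 ≈ -2.3226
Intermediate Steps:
U = -36445 (U = -2 - 36443 = -36445)
46941/(-30206) + U/47420 = 46941/(-30206) - 36445/47420 = 46941*(-1/30206) - 36445*1/47420 = -46941/30206 - 7289/9484 = -332679989/143236852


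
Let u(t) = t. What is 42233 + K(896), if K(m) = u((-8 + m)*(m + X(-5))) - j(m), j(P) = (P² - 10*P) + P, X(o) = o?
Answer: 38689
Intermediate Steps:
j(P) = P² - 9*P
K(m) = (-8 + m)*(-5 + m) - m*(-9 + m) (K(m) = (-8 + m)*(m - 5) - m*(-9 + m) = (-8 + m)*(-5 + m) - m*(-9 + m))
42233 + K(896) = 42233 + (40 - 4*896) = 42233 + (40 - 3584) = 42233 - 3544 = 38689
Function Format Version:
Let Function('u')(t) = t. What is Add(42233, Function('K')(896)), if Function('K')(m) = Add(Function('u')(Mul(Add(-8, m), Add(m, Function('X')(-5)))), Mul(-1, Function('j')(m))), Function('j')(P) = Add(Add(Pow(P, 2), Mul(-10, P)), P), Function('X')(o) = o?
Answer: 38689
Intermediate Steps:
Function('j')(P) = Add(Pow(P, 2), Mul(-9, P))
Function('K')(m) = Add(Mul(Add(-8, m), Add(-5, m)), Mul(-1, m, Add(-9, m))) (Function('K')(m) = Add(Mul(Add(-8, m), Add(m, -5)), Mul(-1, Mul(m, Add(-9, m)))) = Add(Mul(Add(-8, m), Add(-5, m)), Mul(-1, m, Add(-9, m))))
Add(42233, Function('K')(896)) = Add(42233, Add(40, Mul(-4, 896))) = Add(42233, Add(40, -3584)) = Add(42233, -3544) = 38689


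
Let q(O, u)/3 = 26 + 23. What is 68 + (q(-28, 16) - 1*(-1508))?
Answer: 1723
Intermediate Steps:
q(O, u) = 147 (q(O, u) = 3*(26 + 23) = 3*49 = 147)
68 + (q(-28, 16) - 1*(-1508)) = 68 + (147 - 1*(-1508)) = 68 + (147 + 1508) = 68 + 1655 = 1723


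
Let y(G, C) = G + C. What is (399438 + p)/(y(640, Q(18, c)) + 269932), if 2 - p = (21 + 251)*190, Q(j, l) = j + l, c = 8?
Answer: 173880/135299 ≈ 1.2852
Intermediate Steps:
p = -51678 (p = 2 - (21 + 251)*190 = 2 - 272*190 = 2 - 1*51680 = 2 - 51680 = -51678)
y(G, C) = C + G
(399438 + p)/(y(640, Q(18, c)) + 269932) = (399438 - 51678)/(((18 + 8) + 640) + 269932) = 347760/((26 + 640) + 269932) = 347760/(666 + 269932) = 347760/270598 = 347760*(1/270598) = 173880/135299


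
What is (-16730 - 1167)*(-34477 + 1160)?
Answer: 596274349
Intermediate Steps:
(-16730 - 1167)*(-34477 + 1160) = -17897*(-33317) = 596274349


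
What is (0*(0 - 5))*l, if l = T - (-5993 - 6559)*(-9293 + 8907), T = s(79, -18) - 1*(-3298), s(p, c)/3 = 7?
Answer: 0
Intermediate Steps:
s(p, c) = 21 (s(p, c) = 3*7 = 21)
T = 3319 (T = 21 - 1*(-3298) = 21 + 3298 = 3319)
l = -4841753 (l = 3319 - (-5993 - 6559)*(-9293 + 8907) = 3319 - (-12552)*(-386) = 3319 - 1*4845072 = 3319 - 4845072 = -4841753)
(0*(0 - 5))*l = (0*(0 - 5))*(-4841753) = (0*(-5))*(-4841753) = 0*(-4841753) = 0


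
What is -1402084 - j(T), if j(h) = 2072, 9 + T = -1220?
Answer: -1404156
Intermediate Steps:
T = -1229 (T = -9 - 1220 = -1229)
-1402084 - j(T) = -1402084 - 1*2072 = -1402084 - 2072 = -1404156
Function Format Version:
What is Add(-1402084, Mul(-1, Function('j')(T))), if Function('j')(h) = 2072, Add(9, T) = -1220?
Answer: -1404156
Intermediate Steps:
T = -1229 (T = Add(-9, -1220) = -1229)
Add(-1402084, Mul(-1, Function('j')(T))) = Add(-1402084, Mul(-1, 2072)) = Add(-1402084, -2072) = -1404156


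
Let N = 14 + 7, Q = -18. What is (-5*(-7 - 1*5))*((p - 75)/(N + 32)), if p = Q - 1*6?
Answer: -5940/53 ≈ -112.08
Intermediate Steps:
N = 21
p = -24 (p = -18 - 1*6 = -18 - 6 = -24)
(-5*(-7 - 1*5))*((p - 75)/(N + 32)) = (-5*(-7 - 1*5))*((-24 - 75)/(21 + 32)) = (-5*(-7 - 5))*(-99/53) = (-5*(-12))*(-99*1/53) = 60*(-99/53) = -5940/53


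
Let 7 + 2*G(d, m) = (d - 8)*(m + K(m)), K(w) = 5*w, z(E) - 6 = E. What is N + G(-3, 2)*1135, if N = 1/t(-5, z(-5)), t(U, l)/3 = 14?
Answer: -1656532/21 ≈ -78883.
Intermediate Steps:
z(E) = 6 + E
t(U, l) = 42 (t(U, l) = 3*14 = 42)
G(d, m) = -7/2 + 3*m*(-8 + d) (G(d, m) = -7/2 + ((d - 8)*(m + 5*m))/2 = -7/2 + ((-8 + d)*(6*m))/2 = -7/2 + (6*m*(-8 + d))/2 = -7/2 + 3*m*(-8 + d))
N = 1/42 ≈ 0.023810
N + G(-3, 2)*1135 = 1/42 + (-7/2 - 24*2 + 3*(-3)*2)*1135 = 1/42 + (-7/2 - 48 - 18)*1135 = 1/42 - 139/2*1135 = 1/42 - 157765/2 = -1656532/21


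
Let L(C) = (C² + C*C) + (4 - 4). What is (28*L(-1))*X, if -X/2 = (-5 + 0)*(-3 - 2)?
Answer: -2800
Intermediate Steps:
L(C) = 2*C² (L(C) = (C² + C²) + 0 = 2*C² + 0 = 2*C²)
X = -50 (X = -2*(-5 + 0)*(-3 - 2) = -(-10)*(-5) = -2*25 = -50)
(28*L(-1))*X = (28*(2*(-1)²))*(-50) = (28*(2*1))*(-50) = (28*2)*(-50) = 56*(-50) = -2800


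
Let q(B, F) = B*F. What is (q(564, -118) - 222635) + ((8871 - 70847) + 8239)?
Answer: -342924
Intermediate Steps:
(q(564, -118) - 222635) + ((8871 - 70847) + 8239) = (564*(-118) - 222635) + ((8871 - 70847) + 8239) = (-66552 - 222635) + (-61976 + 8239) = -289187 - 53737 = -342924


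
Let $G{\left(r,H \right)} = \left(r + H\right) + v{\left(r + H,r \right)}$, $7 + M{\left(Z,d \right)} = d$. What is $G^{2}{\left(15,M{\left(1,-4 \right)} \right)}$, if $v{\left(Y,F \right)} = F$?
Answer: $361$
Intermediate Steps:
$M{\left(Z,d \right)} = -7 + d$
$G{\left(r,H \right)} = H + 2 r$ ($G{\left(r,H \right)} = \left(r + H\right) + r = \left(H + r\right) + r = H + 2 r$)
$G^{2}{\left(15,M{\left(1,-4 \right)} \right)} = \left(\left(-7 - 4\right) + 2 \cdot 15\right)^{2} = \left(-11 + 30\right)^{2} = 19^{2} = 361$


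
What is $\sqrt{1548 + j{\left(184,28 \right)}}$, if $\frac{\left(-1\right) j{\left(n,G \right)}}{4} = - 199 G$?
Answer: $2 \sqrt{5959} \approx 154.39$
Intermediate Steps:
$j{\left(n,G \right)} = 796 G$ ($j{\left(n,G \right)} = - 4 \left(- 199 G\right) = 796 G$)
$\sqrt{1548 + j{\left(184,28 \right)}} = \sqrt{1548 + 796 \cdot 28} = \sqrt{1548 + 22288} = \sqrt{23836} = 2 \sqrt{5959}$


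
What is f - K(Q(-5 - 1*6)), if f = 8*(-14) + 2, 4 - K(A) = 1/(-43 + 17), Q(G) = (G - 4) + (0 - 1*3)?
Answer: -2965/26 ≈ -114.04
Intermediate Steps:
Q(G) = -7 + G (Q(G) = (-4 + G) + (0 - 3) = (-4 + G) - 3 = -7 + G)
K(A) = 105/26 (K(A) = 4 - 1/(-43 + 17) = 4 - 1/(-26) = 4 - 1*(-1/26) = 4 + 1/26 = 105/26)
f = -110 (f = -112 + 2 = -110)
f - K(Q(-5 - 1*6)) = -110 - 1*105/26 = -110 - 105/26 = -2965/26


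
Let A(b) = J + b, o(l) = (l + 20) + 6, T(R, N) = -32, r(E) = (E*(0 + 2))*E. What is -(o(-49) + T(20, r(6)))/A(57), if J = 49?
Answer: 55/106 ≈ 0.51887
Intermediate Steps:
r(E) = 2*E² (r(E) = (E*2)*E = (2*E)*E = 2*E²)
o(l) = 26 + l (o(l) = (20 + l) + 6 = 26 + l)
A(b) = 49 + b
-(o(-49) + T(20, r(6)))/A(57) = -((26 - 49) - 32)/(49 + 57) = -(-23 - 32)/106 = -(-55)/106 = -1*(-55/106) = 55/106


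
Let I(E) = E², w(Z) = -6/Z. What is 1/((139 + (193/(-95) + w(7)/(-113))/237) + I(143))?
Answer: 17809365/366659054527 ≈ 4.8572e-5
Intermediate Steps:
1/((139 + (193/(-95) + w(7)/(-113))/237) + I(143)) = 1/((139 + (193/(-95) - 6/7/(-113))/237) + 143²) = 1/((139 + (193*(-1/95) - 6*⅐*(-1/113))*(1/237)) + 20449) = 1/((139 + (-193/95 - 6/7*(-1/113))*(1/237)) + 20449) = 1/((139 + (-193/95 + 6/791)*(1/237)) + 20449) = 1/((139 - 152093/75145*1/237) + 20449) = 1/((139 - 152093/17809365) + 20449) = 1/(2475349642/17809365 + 20449) = 1/(366659054527/17809365) = 17809365/366659054527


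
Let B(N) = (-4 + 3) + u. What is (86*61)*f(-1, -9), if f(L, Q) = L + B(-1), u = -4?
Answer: -31476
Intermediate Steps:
B(N) = -5 (B(N) = (-4 + 3) - 4 = -1 - 4 = -5)
f(L, Q) = -5 + L (f(L, Q) = L - 5 = -5 + L)
(86*61)*f(-1, -9) = (86*61)*(-5 - 1) = 5246*(-6) = -31476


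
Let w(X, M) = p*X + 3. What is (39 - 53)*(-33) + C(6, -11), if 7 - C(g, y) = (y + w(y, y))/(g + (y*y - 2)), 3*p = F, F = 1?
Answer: 35182/75 ≈ 469.09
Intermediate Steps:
p = ⅓ (p = (⅓)*1 = ⅓ ≈ 0.33333)
w(X, M) = 3 + X/3 (w(X, M) = X/3 + 3 = 3 + X/3)
C(g, y) = 7 - (3 + 4*y/3)/(-2 + g + y²) (C(g, y) = 7 - (y + (3 + y/3))/(g + (y*y - 2)) = 7 - (3 + 4*y/3)/(g + (y² - 2)) = 7 - (3 + 4*y/3)/(g + (-2 + y²)) = 7 - (3 + 4*y/3)/(-2 + g + y²))
(39 - 53)*(-33) + C(6, -11) = (39 - 53)*(-33) + (-17 + 7*6 + 7*(-11)² - 4/3*(-11))/(-2 + 6 + (-11)²) = -14*(-33) + (-17 + 42 + 7*121 + 44/3)/(-2 + 6 + 121) = 462 + (-17 + 42 + 847 + 44/3)/125 = 462 + (1/125)*(2660/3) = 462 + 532/75 = 35182/75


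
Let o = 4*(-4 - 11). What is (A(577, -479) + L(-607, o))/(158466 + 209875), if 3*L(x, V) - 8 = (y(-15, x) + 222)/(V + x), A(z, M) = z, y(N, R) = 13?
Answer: 1159678/737050341 ≈ 0.0015734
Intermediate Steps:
o = -60 (o = 4*(-15) = -60)
L(x, V) = 8/3 + 235/(3*(V + x)) (L(x, V) = 8/3 + ((13 + 222)/(V + x))/3 = 8/3 + (235/(V + x))/3 = 8/3 + 235/(3*(V + x)))
(A(577, -479) + L(-607, o))/(158466 + 209875) = (577 + (235 + 8*(-60) + 8*(-607))/(3*(-60 - 607)))/(158466 + 209875) = (577 + (⅓)*(235 - 480 - 4856)/(-667))/368341 = (577 + (⅓)*(-1/667)*(-5101))*(1/368341) = (577 + 5101/2001)*(1/368341) = (1159678/2001)*(1/368341) = 1159678/737050341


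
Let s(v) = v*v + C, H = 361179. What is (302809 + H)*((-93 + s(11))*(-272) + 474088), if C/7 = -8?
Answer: 319845675552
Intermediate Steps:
C = -56 (C = 7*(-8) = -56)
s(v) = -56 + v² (s(v) = v*v - 56 = v² - 56 = -56 + v²)
(302809 + H)*((-93 + s(11))*(-272) + 474088) = (302809 + 361179)*((-93 + (-56 + 11²))*(-272) + 474088) = 663988*((-93 + (-56 + 121))*(-272) + 474088) = 663988*((-93 + 65)*(-272) + 474088) = 663988*(-28*(-272) + 474088) = 663988*(7616 + 474088) = 663988*481704 = 319845675552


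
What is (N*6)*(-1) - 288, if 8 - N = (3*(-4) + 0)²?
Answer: 528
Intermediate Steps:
N = -136 (N = 8 - (3*(-4) + 0)² = 8 - (-12 + 0)² = 8 - 1*(-12)² = 8 - 1*144 = 8 - 144 = -136)
(N*6)*(-1) - 288 = -136*6*(-1) - 288 = -816*(-1) - 288 = 816 - 288 = 528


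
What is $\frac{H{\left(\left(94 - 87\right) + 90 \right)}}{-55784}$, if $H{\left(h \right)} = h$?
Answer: $- \frac{97}{55784} \approx -0.0017389$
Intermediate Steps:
$\frac{H{\left(\left(94 - 87\right) + 90 \right)}}{-55784} = \frac{\left(94 - 87\right) + 90}{-55784} = \left(7 + 90\right) \left(- \frac{1}{55784}\right) = 97 \left(- \frac{1}{55784}\right) = - \frac{97}{55784}$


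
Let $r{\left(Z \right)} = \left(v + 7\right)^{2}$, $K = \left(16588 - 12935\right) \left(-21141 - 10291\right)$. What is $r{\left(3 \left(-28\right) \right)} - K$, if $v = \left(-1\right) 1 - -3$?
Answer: $114821177$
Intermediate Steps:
$v = 2$ ($v = -1 + 3 = 2$)
$K = -114821096$ ($K = 3653 \left(-31432\right) = -114821096$)
$r{\left(Z \right)} = 81$ ($r{\left(Z \right)} = \left(2 + 7\right)^{2} = 9^{2} = 81$)
$r{\left(3 \left(-28\right) \right)} - K = 81 - -114821096 = 81 + 114821096 = 114821177$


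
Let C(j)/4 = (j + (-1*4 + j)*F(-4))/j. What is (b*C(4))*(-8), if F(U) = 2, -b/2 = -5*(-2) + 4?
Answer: 896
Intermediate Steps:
b = -28 (b = -2*(-5*(-2) + 4) = -2*(10 + 4) = -2*14 = -28)
C(j) = 4*(-8 + 3*j)/j (C(j) = 4*((j + (-1*4 + j)*2)/j) = 4*((j + (-4 + j)*2)/j) = 4*((j + (-8 + 2*j))/j) = 4*((-8 + 3*j)/j) = 4*(-8 + 3*j)/j)
(b*C(4))*(-8) = -28*(12 - 32/4)*(-8) = -28*(12 - 32*¼)*(-8) = -28*(12 - 8)*(-8) = -28*4*(-8) = -112*(-8) = 896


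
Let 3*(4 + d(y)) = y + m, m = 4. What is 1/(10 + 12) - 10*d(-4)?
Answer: 881/22 ≈ 40.045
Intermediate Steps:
d(y) = -8/3 + y/3 (d(y) = -4 + (y + 4)/3 = -4 + (4 + y)/3 = -4 + (4/3 + y/3) = -8/3 + y/3)
1/(10 + 12) - 10*d(-4) = 1/(10 + 12) - 10*(-8/3 + (1/3)*(-4)) = 1/22 - 10*(-8/3 - 4/3) = 1/22 - 10*(-4) = 1/22 + 40 = 881/22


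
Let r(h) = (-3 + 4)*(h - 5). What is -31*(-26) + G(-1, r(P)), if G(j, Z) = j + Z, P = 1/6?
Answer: 4801/6 ≈ 800.17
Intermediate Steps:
P = ⅙ ≈ 0.16667
r(h) = -5 + h (r(h) = 1*(-5 + h) = -5 + h)
G(j, Z) = Z + j
-31*(-26) + G(-1, r(P)) = -31*(-26) + ((-5 + ⅙) - 1) = 806 + (-29/6 - 1) = 806 - 35/6 = 4801/6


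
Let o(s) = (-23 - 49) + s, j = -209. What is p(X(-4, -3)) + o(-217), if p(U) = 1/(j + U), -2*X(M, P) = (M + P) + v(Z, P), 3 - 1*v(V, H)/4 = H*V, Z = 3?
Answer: -132653/459 ≈ -289.00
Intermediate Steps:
v(V, H) = 12 - 4*H*V
X(M, P) = -6 - M/2 + 11*P/2 (X(M, P) = -((M + P) + (12 - 4*P*3))/2 = -((M + P) + (12 - 12*P))/2 = -(12 + M - 11*P)/2 = -6 - M/2 + 11*P/2)
p(U) = 1/(-209 + U)
o(s) = -72 + s
p(X(-4, -3)) + o(-217) = 1/(-209 + (-6 - ½*(-4) + (11/2)*(-3))) + (-72 - 217) = 1/(-209 + (-6 + 2 - 33/2)) - 289 = 1/(-209 - 41/2) - 289 = 1/(-459/2) - 289 = -2/459 - 289 = -132653/459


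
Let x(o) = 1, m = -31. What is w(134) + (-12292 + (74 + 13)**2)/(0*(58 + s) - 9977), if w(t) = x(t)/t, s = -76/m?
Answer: 642859/1336918 ≈ 0.48085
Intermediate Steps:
s = 76/31 (s = -76/(-31) = -76*(-1/31) = 76/31 ≈ 2.4516)
w(t) = 1/t
w(134) + (-12292 + (74 + 13)**2)/(0*(58 + s) - 9977) = 1/134 + (-12292 + (74 + 13)**2)/(0*(58 + 76/31) - 9977) = 1/134 + (-12292 + 87**2)/(0*(1874/31) - 9977) = 1/134 + (-12292 + 7569)/(0 - 9977) = 1/134 - 4723/(-9977) = 1/134 - 4723*(-1/9977) = 1/134 + 4723/9977 = 642859/1336918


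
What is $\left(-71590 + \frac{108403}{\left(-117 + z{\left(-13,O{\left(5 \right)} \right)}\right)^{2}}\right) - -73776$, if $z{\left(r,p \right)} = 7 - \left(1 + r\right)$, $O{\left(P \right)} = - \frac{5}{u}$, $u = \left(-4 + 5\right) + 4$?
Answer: $\frac{21102747}{9604} \approx 2197.3$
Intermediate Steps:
$u = 5$ ($u = 1 + 4 = 5$)
$O{\left(P \right)} = -1$ ($O{\left(P \right)} = - \frac{5}{5} = \left(-5\right) \frac{1}{5} = -1$)
$z{\left(r,p \right)} = 6 - r$
$\left(-71590 + \frac{108403}{\left(-117 + z{\left(-13,O{\left(5 \right)} \right)}\right)^{2}}\right) - -73776 = \left(-71590 + \frac{108403}{\left(-117 + \left(6 - -13\right)\right)^{2}}\right) - -73776 = \left(-71590 + \frac{108403}{\left(-117 + \left(6 + 13\right)\right)^{2}}\right) + 73776 = \left(-71590 + \frac{108403}{\left(-117 + 19\right)^{2}}\right) + 73776 = \left(-71590 + \frac{108403}{\left(-98\right)^{2}}\right) + 73776 = \left(-71590 + \frac{108403}{9604}\right) + 73776 = - \frac{687441957}{9604} + 73776 = \frac{21102747}{9604}$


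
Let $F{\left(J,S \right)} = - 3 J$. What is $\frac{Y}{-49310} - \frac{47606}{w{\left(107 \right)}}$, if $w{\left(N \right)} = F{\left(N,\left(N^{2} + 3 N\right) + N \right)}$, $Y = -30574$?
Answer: $\frac{1178633057}{7914255} \approx 148.93$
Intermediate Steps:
$w{\left(N \right)} = - 3 N$
$\frac{Y}{-49310} - \frac{47606}{w{\left(107 \right)}} = - \frac{30574}{-49310} - \frac{47606}{\left(-3\right) 107} = \left(-30574\right) \left(- \frac{1}{49310}\right) - \frac{47606}{-321} = \frac{15287}{24655} - - \frac{47606}{321} = \frac{15287}{24655} + \frac{47606}{321} = \frac{1178633057}{7914255}$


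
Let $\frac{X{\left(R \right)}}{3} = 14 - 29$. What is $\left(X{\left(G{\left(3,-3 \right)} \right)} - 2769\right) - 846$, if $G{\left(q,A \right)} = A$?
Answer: $-3660$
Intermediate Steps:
$X{\left(R \right)} = -45$ ($X{\left(R \right)} = 3 \left(14 - 29\right) = 3 \left(-15\right) = -45$)
$\left(X{\left(G{\left(3,-3 \right)} \right)} - 2769\right) - 846 = \left(-45 - 2769\right) - 846 = -2814 - 846 = -3660$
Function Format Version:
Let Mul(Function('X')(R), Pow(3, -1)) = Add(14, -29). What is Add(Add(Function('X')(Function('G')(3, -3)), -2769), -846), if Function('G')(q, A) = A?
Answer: -3660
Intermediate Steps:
Function('X')(R) = -45 (Function('X')(R) = Mul(3, Add(14, -29)) = Mul(3, -15) = -45)
Add(Add(Function('X')(Function('G')(3, -3)), -2769), -846) = Add(Add(-45, -2769), -846) = Add(-2814, -846) = -3660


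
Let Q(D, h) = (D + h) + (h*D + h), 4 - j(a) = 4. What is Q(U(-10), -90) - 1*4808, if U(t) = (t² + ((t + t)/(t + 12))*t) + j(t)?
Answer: -22788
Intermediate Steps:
j(a) = 0 (j(a) = 4 - 1*4 = 4 - 4 = 0)
U(t) = t² + 2*t²/(12 + t) (U(t) = (t² + ((t + t)/(t + 12))*t) + 0 = (t² + ((2*t)/(12 + t))*t) + 0 = (t² + (2*t/(12 + t))*t) + 0 = (t² + 2*t²/(12 + t)) + 0 = t² + 2*t²/(12 + t))
Q(D, h) = D + 2*h + D*h (Q(D, h) = (D + h) + (D*h + h) = (D + h) + (h + D*h) = D + 2*h + D*h)
Q(U(-10), -90) - 1*4808 = ((-10)²*(14 - 10)/(12 - 10) + 2*(-90) + ((-10)²*(14 - 10)/(12 - 10))*(-90)) - 1*4808 = (100*4/2 - 180 + (100*4/2)*(-90)) - 4808 = (100*(½)*4 - 180 + (100*(½)*4)*(-90)) - 4808 = (200 - 180 + 200*(-90)) - 4808 = (200 - 180 - 18000) - 4808 = -17980 - 4808 = -22788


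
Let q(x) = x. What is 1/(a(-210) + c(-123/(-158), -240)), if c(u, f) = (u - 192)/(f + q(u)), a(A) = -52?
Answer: -12599/645077 ≈ -0.019531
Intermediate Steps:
c(u, f) = (-192 + u)/(f + u) (c(u, f) = (u - 192)/(f + u) = (-192 + u)/(f + u))
1/(a(-210) + c(-123/(-158), -240)) = 1/(-52 + (-192 - 123/(-158))/(-240 - 123/(-158))) = 1/(-52 + (-192 - 123*(-1/158))/(-240 - 123*(-1/158))) = 1/(-52 + (-192 + 123/158)/(-240 + 123/158)) = 1/(-52 - 30213/158/(-37797/158)) = 1/(-52 - 158/37797*(-30213/158)) = 1/(-52 + 10071/12599) = 1/(-645077/12599) = -12599/645077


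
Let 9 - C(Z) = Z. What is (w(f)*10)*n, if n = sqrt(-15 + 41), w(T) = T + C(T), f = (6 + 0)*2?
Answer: 90*sqrt(26) ≈ 458.91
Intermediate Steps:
C(Z) = 9 - Z
f = 12 (f = 6*2 = 12)
w(T) = 9 (w(T) = T + (9 - T) = 9)
n = sqrt(26) ≈ 5.0990
(w(f)*10)*n = (9*10)*sqrt(26) = 90*sqrt(26)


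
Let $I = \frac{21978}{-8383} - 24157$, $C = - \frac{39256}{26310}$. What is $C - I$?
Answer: $\frac{2664119042371}{110278365} \approx 24158.0$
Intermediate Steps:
$C = - \frac{19628}{13155}$ ($C = \left(-39256\right) \frac{1}{26310} = - \frac{19628}{13155} \approx -1.4921$)
$I = - \frac{202530109}{8383}$ ($I = 21978 \left(- \frac{1}{8383}\right) - 24157 = - \frac{21978}{8383} - 24157 = - \frac{202530109}{8383} \approx -24160.0$)
$C - I = - \frac{19628}{13155} - - \frac{202530109}{8383} = - \frac{19628}{13155} + \frac{202530109}{8383} = \frac{2664119042371}{110278365}$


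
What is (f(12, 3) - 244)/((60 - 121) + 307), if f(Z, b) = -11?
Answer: -85/82 ≈ -1.0366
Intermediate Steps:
(f(12, 3) - 244)/((60 - 121) + 307) = (-11 - 244)/((60 - 121) + 307) = -255/(-61 + 307) = -255/246 = -255*1/246 = -85/82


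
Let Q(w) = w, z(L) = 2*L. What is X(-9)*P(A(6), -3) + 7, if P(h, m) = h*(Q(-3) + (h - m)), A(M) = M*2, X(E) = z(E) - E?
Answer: -1289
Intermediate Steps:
X(E) = E (X(E) = 2*E - E = E)
A(M) = 2*M
P(h, m) = h*(-3 + h - m) (P(h, m) = h*(-3 + (h - m)) = h*(-3 + h - m))
X(-9)*P(A(6), -3) + 7 = -9*2*6*(-3 + 2*6 - 1*(-3)) + 7 = -108*(-3 + 12 + 3) + 7 = -108*12 + 7 = -9*144 + 7 = -1296 + 7 = -1289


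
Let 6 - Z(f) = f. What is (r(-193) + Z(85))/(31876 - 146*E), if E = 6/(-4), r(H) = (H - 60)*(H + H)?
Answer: 97579/32095 ≈ 3.0403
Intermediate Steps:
Z(f) = 6 - f
r(H) = 2*H*(-60 + H) (r(H) = (-60 + H)*(2*H) = 2*H*(-60 + H))
E = -3/2 (E = -¼*6 = -3/2 ≈ -1.5000)
(r(-193) + Z(85))/(31876 - 146*E) = (2*(-193)*(-60 - 193) + (6 - 1*85))/(31876 - 146*(-3/2)) = (2*(-193)*(-253) + (6 - 85))/(31876 + 219) = (97658 - 79)/32095 = 97579*(1/32095) = 97579/32095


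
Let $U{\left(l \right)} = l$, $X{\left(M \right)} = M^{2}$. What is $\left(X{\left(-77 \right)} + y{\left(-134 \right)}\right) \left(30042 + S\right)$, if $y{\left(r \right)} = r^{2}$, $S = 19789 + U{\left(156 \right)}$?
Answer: $1193939495$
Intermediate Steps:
$S = 19945$ ($S = 19789 + 156 = 19945$)
$\left(X{\left(-77 \right)} + y{\left(-134 \right)}\right) \left(30042 + S\right) = \left(\left(-77\right)^{2} + \left(-134\right)^{2}\right) \left(30042 + 19945\right) = \left(5929 + 17956\right) 49987 = 23885 \cdot 49987 = 1193939495$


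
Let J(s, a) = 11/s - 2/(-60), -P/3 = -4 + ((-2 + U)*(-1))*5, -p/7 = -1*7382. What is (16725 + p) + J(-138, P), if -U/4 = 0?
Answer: 23597639/345 ≈ 68399.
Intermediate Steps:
U = 0 (U = -4*0 = 0)
p = 51674 (p = -(-7)*7382 = -7*(-7382) = 51674)
P = -18 (P = -3*(-4 + ((-2 + 0)*(-1))*5) = -3*(-4 - 2*(-1)*5) = -3*(-4 + 2*5) = -3*(-4 + 10) = -3*6 = -18)
J(s, a) = 1/30 + 11/s (J(s, a) = 11/s - 2*(-1/60) = 11/s + 1/30 = 1/30 + 11/s)
(16725 + p) + J(-138, P) = (16725 + 51674) + (1/30)*(330 - 138)/(-138) = 68399 + (1/30)*(-1/138)*192 = 68399 - 16/345 = 23597639/345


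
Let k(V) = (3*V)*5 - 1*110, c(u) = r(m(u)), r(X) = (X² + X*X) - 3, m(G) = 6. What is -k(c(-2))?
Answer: -925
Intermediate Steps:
r(X) = -3 + 2*X² (r(X) = (X² + X²) - 3 = 2*X² - 3 = -3 + 2*X²)
c(u) = 69 (c(u) = -3 + 2*6² = -3 + 2*36 = -3 + 72 = 69)
k(V) = -110 + 15*V (k(V) = 15*V - 110 = -110 + 15*V)
-k(c(-2)) = -(-110 + 15*69) = -(-110 + 1035) = -1*925 = -925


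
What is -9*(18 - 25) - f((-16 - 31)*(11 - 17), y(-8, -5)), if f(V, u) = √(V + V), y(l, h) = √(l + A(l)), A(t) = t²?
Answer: 63 - 2*√141 ≈ 39.251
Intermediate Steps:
y(l, h) = √(l + l²)
f(V, u) = √2*√V (f(V, u) = √(2*V) = √2*√V)
-9*(18 - 25) - f((-16 - 31)*(11 - 17), y(-8, -5)) = -9*(18 - 25) - √2*√((-16 - 31)*(11 - 17)) = -9*(-7) - √2*√(-47*(-6)) = 63 - √2*√282 = 63 - 2*√141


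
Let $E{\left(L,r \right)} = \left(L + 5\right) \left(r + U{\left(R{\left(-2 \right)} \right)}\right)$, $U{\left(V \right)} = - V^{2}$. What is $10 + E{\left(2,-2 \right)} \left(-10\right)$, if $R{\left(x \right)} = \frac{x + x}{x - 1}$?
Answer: $\frac{2470}{9} \approx 274.44$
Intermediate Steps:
$R{\left(x \right)} = \frac{2 x}{-1 + x}$
$E{\left(L,r \right)} = \left(5 + L\right) \left(- \frac{16}{9} + r\right)$ ($E{\left(L,r \right)} = \left(L + 5\right) \left(r - \left(2 \left(-2\right) \frac{1}{-1 - 2}\right)^{2}\right) = \left(5 + L\right) \left(r - \left(2 \left(-2\right) \frac{1}{-3}\right)^{2}\right) = \left(5 + L\right) \left(r - \left(2 \left(-2\right) \left(- \frac{1}{3}\right)\right)^{2}\right) = \left(5 + L\right) \left(r - \left(\frac{4}{3}\right)^{2}\right) = \left(5 + L\right) \left(r - \frac{16}{9}\right) = \left(5 + L\right) \left(- \frac{16}{9} + r\right)$)
$10 + E{\left(2,-2 \right)} \left(-10\right) = 10 + \left(- \frac{80}{9} + 5 \left(-2\right) - \frac{32}{9} + 2 \left(-2\right)\right) \left(-10\right) = 10 + \left(- \frac{80}{9} - 10 - \frac{32}{9} - 4\right) \left(-10\right) = 10 - - \frac{2380}{9} = 10 + \frac{2380}{9} = \frac{2470}{9}$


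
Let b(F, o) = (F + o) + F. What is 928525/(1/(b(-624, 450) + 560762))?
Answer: 519940573100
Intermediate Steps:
b(F, o) = o + 2*F
928525/(1/(b(-624, 450) + 560762)) = 928525/(1/((450 + 2*(-624)) + 560762)) = 928525/(1/((450 - 1248) + 560762)) = 928525/(1/(-798 + 560762)) = 928525/(1/559964) = 928525*559964 = 519940573100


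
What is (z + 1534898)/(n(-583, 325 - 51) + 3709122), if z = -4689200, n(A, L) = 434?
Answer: -1577151/1854778 ≈ -0.85032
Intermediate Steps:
(z + 1534898)/(n(-583, 325 - 51) + 3709122) = (-4689200 + 1534898)/(434 + 3709122) = -3154302/3709556 = -3154302*1/3709556 = -1577151/1854778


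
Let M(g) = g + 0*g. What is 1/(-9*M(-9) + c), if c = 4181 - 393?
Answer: 1/3869 ≈ 0.00025846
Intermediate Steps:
M(g) = g (M(g) = g + 0 = g)
c = 3788
1/(-9*M(-9) + c) = 1/(-9*(-9) + 3788) = 1/(81 + 3788) = 1/3869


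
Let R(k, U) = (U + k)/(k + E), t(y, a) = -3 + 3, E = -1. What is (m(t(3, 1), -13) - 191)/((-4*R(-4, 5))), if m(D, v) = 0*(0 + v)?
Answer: -955/4 ≈ -238.75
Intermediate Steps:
t(y, a) = 0
R(k, U) = (U + k)/(-1 + k) (R(k, U) = (U + k)/(k - 1) = (U + k)/(-1 + k))
m(D, v) = 0 (m(D, v) = 0*v = 0)
(m(t(3, 1), -13) - 191)/((-4*R(-4, 5))) = (0 - 191)/((-4*(5 - 4)/(-1 - 4))) = -191/(-4/(-5)) = -191/(-(-4)/5) = -191/(-4*(-⅕)) = -191/(⅘) = (5/4)*(-191) = -955/4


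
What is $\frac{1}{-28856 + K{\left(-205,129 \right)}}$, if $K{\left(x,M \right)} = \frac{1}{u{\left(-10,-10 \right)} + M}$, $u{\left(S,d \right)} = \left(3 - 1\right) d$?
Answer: $- \frac{109}{3145303} \approx -3.4655 \cdot 10^{-5}$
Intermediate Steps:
$u{\left(S,d \right)} = 2 d$
$K{\left(x,M \right)} = \frac{1}{-20 + M}$ ($K{\left(x,M \right)} = \frac{1}{2 \left(-10\right) + M} = \frac{1}{-20 + M}$)
$\frac{1}{-28856 + K{\left(-205,129 \right)}} = \frac{1}{-28856 + \frac{1}{-20 + 129}} = \frac{1}{-28856 + \frac{1}{109}} = \frac{1}{- \frac{3145303}{109}} = - \frac{109}{3145303}$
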